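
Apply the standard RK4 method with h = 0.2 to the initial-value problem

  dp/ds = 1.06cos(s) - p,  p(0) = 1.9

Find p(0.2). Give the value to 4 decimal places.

RK4: k1 = f(s_n, p_n); k2 = f(s_n + h/2, p_n + (h/2)·k1); k3 = f(s_n + h/2, p_n + (h/2)·k2); k4 = f(s_n + h, p_n + h·k3); p_{n+1} = p_n + (h/6)·(k1 + 2k2 + 2k3 + k4).
s=0.000000, p=1.900000:
  k1 = f(0.000000, 1.900000) = -0.840000
  k2 = f(0.100000, 1.816000) = -0.761296
  k3 = f(0.100000, 1.823870) = -0.769166
  k4 = f(0.200000, 1.746167) = -0.707296
  p ← 1.900000 + (0.2/6)·(k1 + 2k2 + 2k3 + k4) = 1.746393
p(0.2) ≈ 1.7464

1.7464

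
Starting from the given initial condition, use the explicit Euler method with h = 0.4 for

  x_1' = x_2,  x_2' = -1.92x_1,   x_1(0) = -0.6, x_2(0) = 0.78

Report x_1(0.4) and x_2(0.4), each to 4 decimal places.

-0.2880, 1.2408

Euler on (x_1,x_2): x_1_{n+1} = x_1_n + h·x_1', x_2_{n+1} = x_2_n + h·x_2'.
0.000000: (-0.600000, 0.780000); f=(0.780000, 1.152000) → (-0.288000, 1.240800)
(x_1(0.4), x_2(0.4)) ≈ (-0.2880, 1.2408)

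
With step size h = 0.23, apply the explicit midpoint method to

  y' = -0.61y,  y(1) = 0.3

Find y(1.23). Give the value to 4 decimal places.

0.2609

Midpoint: k1 = f(t_n, y_n); k2 = f(t_n + h/2, y_n + (h/2)·k1); y_{n+1} = y_n + h·k2.
t=1.000000, y=0.300000:
  k1 = f(1.000000, 0.300000) = -0.183000
  k2 = f(1.115000, 0.278955) = -0.170163
  y ← 0.300000 + 0.23·(-0.170163) = 0.260863
y(1.23) ≈ 0.2609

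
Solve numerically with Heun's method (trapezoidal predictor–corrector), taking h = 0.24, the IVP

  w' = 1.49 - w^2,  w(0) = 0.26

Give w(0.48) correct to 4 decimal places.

Heun: k1 = f(x_n, w_n); k2 = f(x_n + h, w_n + h·k1); w_{n+1} = w_n + (h/2)·(k1 + k2).
x=0.000000, w=0.260000:
  k1 = f(0.000000, 0.260000) = 1.422400
  k2 = f(0.240000, 0.601376) = 1.128347
  w ← 0.260000 + (0.24/2)·(1.422400 + 1.128347) = 0.566090
x=0.240000, w=0.566090:
  k1 = f(0.240000, 0.566090) = 1.169543
  k2 = f(0.480000, 0.846780) = 0.772964
  w ← 0.566090 + (0.24/2)·(1.169543 + 0.772964) = 0.799190
w(0.48) ≈ 0.7992

0.7992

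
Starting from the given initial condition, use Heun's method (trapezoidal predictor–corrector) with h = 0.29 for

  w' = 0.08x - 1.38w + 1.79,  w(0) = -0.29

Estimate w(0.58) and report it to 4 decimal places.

0.5745

Heun: k1 = f(x_n, w_n); k2 = f(x_n + h, w_n + h·k1); w_{n+1} = w_n + (h/2)·(k1 + k2).
x=0.000000, w=-0.290000:
  k1 = f(0.000000, -0.290000) = 2.190200
  k2 = f(0.290000, 0.345158) = 1.336882
  w ← -0.290000 + (0.29/2)·(2.190200 + 1.336882) = 0.221427
x=0.290000, w=0.221427:
  k1 = f(0.290000, 0.221427) = 1.507631
  k2 = f(0.580000, 0.658640) = 0.927477
  w ← 0.221427 + (0.29/2)·(1.507631 + 0.927477) = 0.574518
w(0.58) ≈ 0.5745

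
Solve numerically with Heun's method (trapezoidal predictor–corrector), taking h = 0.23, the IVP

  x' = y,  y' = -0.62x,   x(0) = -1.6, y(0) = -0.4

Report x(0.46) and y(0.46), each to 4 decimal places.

-1.6765, 0.0750

Heun on (x,y): k1 = f(t_n, state_n); k2 = f(t_n + h, state_n + h·k1); state_{n+1} = state_n + (h/2)·(k1 + k2).
0.000000: (-1.600000, -0.400000)
  k1 = (-0.400000, 0.992000)
  predictor → (-1.692000, -0.171840)
  k2 = (-0.171840, 1.049040)
  → (-1.665762, -0.165280)
0.230000: (-1.665762, -0.165280)
  k1 = (-0.165280, 1.032772)
  predictor → (-1.703776, 0.072257)
  k2 = (0.072257, 1.056341)
  → (-1.676459, 0.074968)
(x(0.46), y(0.46)) ≈ (-1.6765, 0.0750)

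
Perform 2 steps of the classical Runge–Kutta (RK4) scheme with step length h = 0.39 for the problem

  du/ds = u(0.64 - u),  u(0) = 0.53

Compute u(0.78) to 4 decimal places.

0.5684

RK4: k1 = f(s_n, u_n); k2 = f(s_n + h/2, u_n + (h/2)·k1); k3 = f(s_n + h/2, u_n + (h/2)·k2); k4 = f(s_n + h, u_n + h·k3); u_{n+1} = u_n + (h/6)·(k1 + 2k2 + 2k3 + k4).
s=0.000000, u=0.530000:
  k1 = f(0.000000, 0.530000) = 0.058300
  k2 = f(0.195000, 0.541369) = 0.053396
  k3 = f(0.195000, 0.540412) = 0.053818
  k4 = f(0.390000, 0.550989) = 0.049044
  u ← 0.530000 + (0.39/6)·(k1 + 2k2 + 2k3 + k4) = 0.550915
s=0.390000, u=0.550915:
  k1 = f(0.390000, 0.550915) = 0.049078
  k2 = f(0.585000, 0.560485) = 0.044567
  k3 = f(0.585000, 0.559606) = 0.044989
  k4 = f(0.780000, 0.568461) = 0.040667
  u ← 0.550915 + (0.39/6)·(k1 + 2k2 + 2k3 + k4) = 0.568391
u(0.78) ≈ 0.5684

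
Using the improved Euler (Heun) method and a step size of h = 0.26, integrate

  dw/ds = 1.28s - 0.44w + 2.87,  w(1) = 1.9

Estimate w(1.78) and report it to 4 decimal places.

4.4359

Heun: k1 = f(s_n, w_n); k2 = f(s_n + h, w_n + h·k1); w_{n+1} = w_n + (h/2)·(k1 + k2).
s=1.000000, w=1.900000:
  k1 = f(1.000000, 1.900000) = 3.314000
  k2 = f(1.260000, 2.761640) = 3.267678
  w ← 1.900000 + (0.26/2)·(3.314000 + 3.267678) = 2.755618
s=1.260000, w=2.755618:
  k1 = f(1.260000, 2.755618) = 3.270328
  k2 = f(1.520000, 3.605903) = 3.229002
  w ← 2.755618 + (0.26/2)·(3.270328 + 3.229002) = 3.600531
s=1.520000, w=3.600531:
  k1 = f(1.520000, 3.600531) = 3.231366
  k2 = f(1.780000, 4.440686) = 3.194498
  w ← 3.600531 + (0.26/2)·(3.231366 + 3.194498) = 4.435894
w(1.78) ≈ 4.4359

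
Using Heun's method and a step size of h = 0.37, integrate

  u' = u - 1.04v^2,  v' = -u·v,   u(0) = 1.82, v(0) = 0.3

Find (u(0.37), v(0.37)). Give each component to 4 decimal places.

2.5924, 0.1544

Heun on (u,v): k1 = f(t_n, state_n); k2 = f(t_n + h, state_n + h·k1); state_{n+1} = state_n + (h/2)·(k1 + k2).
0.000000: (1.820000, 0.300000)
  k1 = (1.726400, -0.546000)
  predictor → (2.458768, 0.097980)
  k2 = (2.448784, -0.240910)
  → (2.592409, 0.154422)
(u(0.37), v(0.37)) ≈ (2.5924, 0.1544)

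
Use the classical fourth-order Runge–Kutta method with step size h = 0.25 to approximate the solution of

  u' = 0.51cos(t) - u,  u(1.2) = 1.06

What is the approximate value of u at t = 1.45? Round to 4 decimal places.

RK4: k1 = f(t_n, u_n); k2 = f(t_n + h/2, u_n + (h/2)·k1); k3 = f(t_n + h/2, u_n + (h/2)·k2); k4 = f(t_n + h, u_n + h·k3); u_{n+1} = u_n + (h/6)·(k1 + 2k2 + 2k3 + k4).
t=1.200000, u=1.060000:
  k1 = f(1.200000, 1.060000) = -0.875198
  k2 = f(1.325000, 0.950600) = -0.826503
  k3 = f(1.325000, 0.956687) = -0.832589
  k4 = f(1.450000, 0.851853) = -0.790396
  u ← 1.060000 + (0.25/6)·(k1 + 2k2 + 2k3 + k4) = 0.852343
u(1.45) ≈ 0.8523

0.8523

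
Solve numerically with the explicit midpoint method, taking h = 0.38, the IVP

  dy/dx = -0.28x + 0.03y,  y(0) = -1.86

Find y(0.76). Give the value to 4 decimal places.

-1.9842

Midpoint: k1 = f(x_n, y_n); k2 = f(x_n + h/2, y_n + (h/2)·k1); y_{n+1} = y_n + h·k2.
x=0.000000, y=-1.860000:
  k1 = f(0.000000, -1.860000) = -0.055800
  k2 = f(0.190000, -1.870602) = -0.109318
  y ← -1.860000 + 0.38·(-0.109318) = -1.901541
x=0.380000, y=-1.901541:
  k1 = f(0.380000, -1.901541) = -0.163446
  k2 = f(0.570000, -1.932596) = -0.217578
  y ← -1.901541 + 0.38·(-0.217578) = -1.984220
y(0.76) ≈ -1.9842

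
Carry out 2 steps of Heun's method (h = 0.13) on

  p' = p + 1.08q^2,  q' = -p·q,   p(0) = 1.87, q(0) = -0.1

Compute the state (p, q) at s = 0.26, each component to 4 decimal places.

2.4257, -0.0580

Heun on (p,q): k1 = f(s_n, state_n); k2 = f(s_n + h, state_n + h·k1); state_{n+1} = state_n + (h/2)·(k1 + k2).
0.000000: (1.870000, -0.100000)
  k1 = (1.880800, 0.187000)
  predictor → (2.114504, -0.075690)
  k2 = (2.120691, 0.160047)
  → (2.130097, -0.077442)
0.130000: (2.130097, -0.077442)
  k1 = (2.136574, 0.164959)
  predictor → (2.407852, -0.055997)
  k2 = (2.411238, 0.134833)
  → (2.425705, -0.057955)
(p(0.26), q(0.26)) ≈ (2.4257, -0.0580)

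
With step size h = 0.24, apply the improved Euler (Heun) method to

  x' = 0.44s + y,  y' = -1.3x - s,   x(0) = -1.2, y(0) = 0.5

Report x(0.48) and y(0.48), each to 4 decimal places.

Heun on (x,y): k1 = f(s_n, state_n); k2 = f(s_n + h, state_n + h·k1); state_{n+1} = state_n + (h/2)·(k1 + k2).
0.000000: (-1.200000, 0.500000)
  k1 = (0.500000, 1.560000)
  predictor → (-1.080000, 0.874400)
  k2 = (0.980000, 1.164000)
  → (-1.022400, 0.826880)
0.240000: (-1.022400, 0.826880)
  k1 = (0.932480, 1.089120)
  predictor → (-0.798605, 1.088269)
  k2 = (1.299469, 0.558186)
  → (-0.754566, 1.024557)
(x(0.48), y(0.48)) ≈ (-0.7546, 1.0246)

-0.7546, 1.0246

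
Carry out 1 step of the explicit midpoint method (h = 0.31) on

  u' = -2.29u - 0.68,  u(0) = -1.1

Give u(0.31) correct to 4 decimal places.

Midpoint: k1 = f(s_n, u_n); k2 = f(s_n + h/2, u_n + (h/2)·k1); u_{n+1} = u_n + h·k2.
s=0.000000, u=-1.100000:
  k1 = f(0.000000, -1.100000) = 1.839000
  k2 = f(0.155000, -0.814955) = 1.186247
  u ← -1.100000 + 0.31·1.186247 = -0.732263
u(0.31) ≈ -0.7323

-0.7323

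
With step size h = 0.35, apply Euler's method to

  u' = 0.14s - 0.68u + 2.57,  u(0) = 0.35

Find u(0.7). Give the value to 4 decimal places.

1.8053

Euler: u_{n+1} = u_n + h·f(s_n, u_n).
s=0.000000, u=0.350000: f=2.332000 → u ← 0.350000 + 0.35·2.332000 = 1.166200
s=0.350000, u=1.166200: f=1.825984 → u ← 1.166200 + 0.35·1.825984 = 1.805294
u(0.7) ≈ 1.8053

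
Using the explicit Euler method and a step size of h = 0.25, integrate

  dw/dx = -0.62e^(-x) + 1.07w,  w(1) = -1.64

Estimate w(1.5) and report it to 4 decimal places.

Euler: w_{n+1} = w_n + h·f(x_n, w_n).
x=1.000000, w=-1.640000: f=-1.982885 → w ← -1.640000 + 0.25·(-1.982885) = -2.135721
x=1.250000, w=-2.135721: f=-2.462855 → w ← -2.135721 + 0.25·(-2.462855) = -2.751435
w(1.5) ≈ -2.7514

-2.7514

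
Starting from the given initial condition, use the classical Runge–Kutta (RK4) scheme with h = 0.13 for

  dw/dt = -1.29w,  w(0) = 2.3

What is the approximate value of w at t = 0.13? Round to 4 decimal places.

RK4: k1 = f(t_n, w_n); k2 = f(t_n + h/2, w_n + (h/2)·k1); k3 = f(t_n + h/2, w_n + (h/2)·k2); k4 = f(t_n + h, w_n + h·k3); w_{n+1} = w_n + (h/6)·(k1 + 2k2 + 2k3 + k4).
t=0.000000, w=2.300000:
  k1 = f(0.000000, 2.300000) = -2.967000
  k2 = f(0.065000, 2.107145) = -2.718217
  k3 = f(0.065000, 2.123316) = -2.739078
  k4 = f(0.130000, 1.943920) = -2.507657
  w ← 2.300000 + (0.13/6)·(k1 + 2k2 + 2k3 + k4) = 1.944900
w(0.13) ≈ 1.9449

1.9449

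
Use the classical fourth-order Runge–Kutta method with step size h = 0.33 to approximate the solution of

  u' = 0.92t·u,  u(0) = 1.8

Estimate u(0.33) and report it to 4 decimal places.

1.8925

RK4: k1 = f(t_n, u_n); k2 = f(t_n + h/2, u_n + (h/2)·k1); k3 = f(t_n + h/2, u_n + (h/2)·k2); k4 = f(t_n + h, u_n + h·k3); u_{n+1} = u_n + (h/6)·(k1 + 2k2 + 2k3 + k4).
t=0.000000, u=1.800000:
  k1 = f(0.000000, 1.800000) = 0.000000
  k2 = f(0.165000, 1.800000) = 0.273240
  k3 = f(0.165000, 1.845085) = 0.280084
  k4 = f(0.330000, 1.892428) = 0.574541
  u ← 1.800000 + (0.33/6)·(k1 + 2k2 + 2k3 + k4) = 1.892465
u(0.33) ≈ 1.8925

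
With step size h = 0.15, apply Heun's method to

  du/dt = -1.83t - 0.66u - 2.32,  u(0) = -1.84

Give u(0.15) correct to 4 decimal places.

-2.0182

Heun: k1 = f(t_n, u_n); k2 = f(t_n + h, u_n + h·k1); u_{n+1} = u_n + (h/2)·(k1 + k2).
t=0.000000, u=-1.840000:
  k1 = f(0.000000, -1.840000) = -1.105600
  k2 = f(0.150000, -2.005840) = -1.270646
  u ← -1.840000 + (0.15/2)·(-1.105600 + (-1.270646)) = -2.018218
u(0.15) ≈ -2.0182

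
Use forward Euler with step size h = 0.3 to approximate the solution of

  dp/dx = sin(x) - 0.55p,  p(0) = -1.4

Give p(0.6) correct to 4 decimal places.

-0.8875

Euler: p_{n+1} = p_n + h·f(x_n, p_n).
x=0.000000, p=-1.400000: f=0.770000 → p ← -1.400000 + 0.3·0.770000 = -1.169000
x=0.300000, p=-1.169000: f=0.938470 → p ← -1.169000 + 0.3·0.938470 = -0.887459
p(0.6) ≈ -0.8875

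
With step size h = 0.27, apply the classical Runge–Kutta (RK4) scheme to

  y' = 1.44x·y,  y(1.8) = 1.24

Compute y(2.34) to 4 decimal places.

RK4: k1 = f(x_n, y_n); k2 = f(x_n + h/2, y_n + (h/2)·k1); k3 = f(x_n + h/2, y_n + (h/2)·k2); k4 = f(x_n + h, y_n + h·k3); y_{n+1} = y_n + (h/6)·(k1 + 2k2 + 2k3 + k4).
x=1.800000, y=1.240000:
  k1 = f(1.800000, 1.240000) = 3.214080
  k2 = f(1.935000, 1.673901) = 4.664157
  k3 = f(1.935000, 1.869661) = 5.209624
  k4 = f(2.070000, 2.646598) = 7.888981
  y ← 1.240000 + (0.27/6)·(k1 + 2k2 + 2k3 + k4) = 2.628278
x=2.070000, y=2.628278:
  k1 = f(2.070000, 2.628278) = 7.834371
  k2 = f(2.205000, 3.685918) = 11.703527
  k3 = f(2.205000, 4.208254) = 13.362049
  k4 = f(2.340000, 6.236031) = 21.012931
  y ← 2.628278 + (0.27/6)·(k1 + 2k2 + 2k3 + k4) = 6.182308
y(2.34) ≈ 6.1823

6.1823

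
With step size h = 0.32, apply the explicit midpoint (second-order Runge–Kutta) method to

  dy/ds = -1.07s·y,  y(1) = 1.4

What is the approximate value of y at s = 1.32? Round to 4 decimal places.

0.9391

Midpoint: k1 = f(s_n, y_n); k2 = f(s_n + h/2, y_n + (h/2)·k1); y_{n+1} = y_n + h·k2.
s=1.000000, y=1.400000:
  k1 = f(1.000000, 1.400000) = -1.498000
  k2 = f(1.160000, 1.160320) = -1.440189
  y ← 1.400000 + 0.32·(-1.440189) = 0.939139
y(1.32) ≈ 0.9391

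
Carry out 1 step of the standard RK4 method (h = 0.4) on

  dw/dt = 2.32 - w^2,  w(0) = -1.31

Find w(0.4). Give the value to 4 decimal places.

-0.9079

RK4: k1 = f(t_n, w_n); k2 = f(t_n + h/2, w_n + (h/2)·k1); k3 = f(t_n + h/2, w_n + (h/2)·k2); k4 = f(t_n + h, w_n + h·k3); w_{n+1} = w_n + (h/6)·(k1 + 2k2 + 2k3 + k4).
t=0.000000, w=-1.310000:
  k1 = f(0.000000, -1.310000) = 0.603900
  k2 = f(0.200000, -1.189220) = 0.905756
  k3 = f(0.200000, -1.128849) = 1.045700
  k4 = f(0.400000, -0.891720) = 1.524836
  w ← -1.310000 + (0.4/6)·(k1 + 2k2 + 2k3 + k4) = -0.907890
w(0.4) ≈ -0.9079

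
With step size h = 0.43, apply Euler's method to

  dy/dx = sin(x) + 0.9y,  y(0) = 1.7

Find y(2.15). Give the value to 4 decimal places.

Euler: y_{n+1} = y_n + h·f(x_n, y_n).
x=0.000000, y=1.700000: f=1.530000 → y ← 1.700000 + 0.43·1.530000 = 2.357900
x=0.430000, y=2.357900: f=2.538981 → y ← 2.357900 + 0.43·2.538981 = 3.449662
x=0.860000, y=3.449662: f=3.862538 → y ← 3.449662 + 0.43·3.862538 = 5.110553
x=1.290000, y=5.110553: f=5.560333 → y ← 5.110553 + 0.43·5.560333 = 7.501496
x=1.720000, y=7.501496: f=7.740236 → y ← 7.501496 + 0.43·7.740236 = 10.829798
y(2.15) ≈ 10.8298

10.8298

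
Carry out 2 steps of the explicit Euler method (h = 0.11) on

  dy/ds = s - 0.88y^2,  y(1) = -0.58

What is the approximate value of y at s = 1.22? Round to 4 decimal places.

Euler: y_{n+1} = y_n + h·f(s_n, y_n).
s=1.000000, y=-0.580000: f=0.703968 → y ← -0.580000 + 0.11·0.703968 = -0.502564
s=1.110000, y=-0.502564: f=0.887738 → y ← -0.502564 + 0.11·0.887738 = -0.404912
y(1.22) ≈ -0.4049

-0.4049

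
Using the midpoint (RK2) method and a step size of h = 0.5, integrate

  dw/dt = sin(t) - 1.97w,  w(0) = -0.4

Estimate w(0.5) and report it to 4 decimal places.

-0.0763

Midpoint: k1 = f(t_n, w_n); k2 = f(t_n + h/2, w_n + (h/2)·k1); w_{n+1} = w_n + h·k2.
t=0.000000, w=-0.400000:
  k1 = f(0.000000, -0.400000) = 0.788000
  k2 = f(0.250000, -0.203000) = 0.647314
  w ← -0.400000 + 0.5·0.647314 = -0.076343
w(0.5) ≈ -0.0763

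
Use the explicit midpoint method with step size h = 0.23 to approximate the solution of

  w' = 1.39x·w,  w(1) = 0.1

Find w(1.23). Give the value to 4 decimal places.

Midpoint: k1 = f(x_n, w_n); k2 = f(x_n + h/2, w_n + (h/2)·k1); w_{n+1} = w_n + h·k2.
x=1.000000, w=0.100000:
  k1 = f(1.000000, 0.100000) = 0.139000
  k2 = f(1.115000, 0.115985) = 0.179759
  w ← 0.100000 + 0.23·0.179759 = 0.141345
w(1.23) ≈ 0.1413

0.1413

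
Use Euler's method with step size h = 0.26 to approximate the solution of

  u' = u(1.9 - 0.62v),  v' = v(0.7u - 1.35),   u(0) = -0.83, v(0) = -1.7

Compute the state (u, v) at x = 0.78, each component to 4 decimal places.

Euler on (u,v): u_{n+1} = u_n + h·u', v_{n+1} = v_n + h·v'.
0.000000: (-0.830000, -1.700000); f=(-2.451820, 3.282700) → (-1.467473, -0.846498)
0.260000: (-1.467473, -0.846498); f=(-3.558371, 2.012321) → (-2.392650, -0.323294)
0.520000: (-2.392650, -0.323294); f=(-5.025623, 0.977919) → (-3.699312, -0.069036)
(u(0.78), v(0.78)) ≈ (-3.6993, -0.0690)

-3.6993, -0.0690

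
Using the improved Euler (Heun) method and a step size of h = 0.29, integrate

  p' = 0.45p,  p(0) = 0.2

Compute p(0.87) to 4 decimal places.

0.2955

Heun: k1 = f(s_n, p_n); k2 = f(s_n + h, p_n + h·k1); p_{n+1} = p_n + (h/2)·(k1 + k2).
s=0.000000, p=0.200000:
  k1 = f(0.000000, 0.200000) = 0.090000
  k2 = f(0.290000, 0.226100) = 0.101745
  p ← 0.200000 + (0.29/2)·(0.090000 + 0.101745) = 0.227803
s=0.290000, p=0.227803:
  k1 = f(0.290000, 0.227803) = 0.102511
  k2 = f(0.580000, 0.257531) = 0.115889
  p ← 0.227803 + (0.29/2)·(0.102511 + 0.115889) = 0.259471
s=0.580000, p=0.259471:
  k1 = f(0.580000, 0.259471) = 0.116762
  k2 = f(0.870000, 0.293332) = 0.131999
  p ← 0.259471 + (0.29/2)·(0.116762 + 0.131999) = 0.295541
p(0.87) ≈ 0.2955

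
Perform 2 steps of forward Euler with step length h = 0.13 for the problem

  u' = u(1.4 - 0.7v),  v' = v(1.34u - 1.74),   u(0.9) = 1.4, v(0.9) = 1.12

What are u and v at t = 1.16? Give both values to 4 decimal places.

1.6305, 1.1822

Euler on (u,v): u_{n+1} = u_n + h·u', v_{n+1} = v_n + h·v'.
0.900000: (1.400000, 1.120000); f=(0.862400, 0.152320) → (1.512112, 1.139802)
1.030000: (1.512112, 1.139802); f=(0.910501, 0.326246) → (1.630477, 1.182214)
(u(1.16), v(1.16)) ≈ (1.6305, 1.1822)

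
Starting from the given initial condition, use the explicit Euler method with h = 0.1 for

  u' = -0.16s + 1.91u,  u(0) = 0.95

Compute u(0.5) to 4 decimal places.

2.2572

Euler: u_{n+1} = u_n + h·f(s_n, u_n).
s=0.000000, u=0.950000: f=1.814500 → u ← 0.950000 + 0.1·1.814500 = 1.131450
s=0.100000, u=1.131450: f=2.145069 → u ← 1.131450 + 0.1·2.145069 = 1.345957
s=0.200000, u=1.345957: f=2.538778 → u ← 1.345957 + 0.1·2.538778 = 1.599835
s=0.300000, u=1.599835: f=3.007684 → u ← 1.599835 + 0.1·3.007684 = 1.900603
s=0.400000, u=1.900603: f=3.566152 → u ← 1.900603 + 0.1·3.566152 = 2.257218
u(0.5) ≈ 2.2572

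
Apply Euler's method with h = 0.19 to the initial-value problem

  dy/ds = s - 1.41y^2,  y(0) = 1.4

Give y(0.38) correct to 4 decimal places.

0.7059

Euler: y_{n+1} = y_n + h·f(s_n, y_n).
s=0.000000, y=1.400000: f=-2.763600 → y ← 1.400000 + 0.19·(-2.763600) = 0.874916
s=0.190000, y=0.874916: f=-0.889324 → y ← 0.874916 + 0.19·(-0.889324) = 0.705944
y(0.38) ≈ 0.7059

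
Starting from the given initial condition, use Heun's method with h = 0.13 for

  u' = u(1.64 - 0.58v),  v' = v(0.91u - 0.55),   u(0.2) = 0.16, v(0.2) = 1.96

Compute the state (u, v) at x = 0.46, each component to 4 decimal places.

Heun on (u,v): k1 = f(x_n, state_n); k2 = f(x_n + h, state_n + h·k1); state_{n+1} = state_n + (h/2)·(k1 + k2).
0.200000: (0.160000, 1.960000)
  k1 = (0.080512, -0.792624)
  predictor → (0.170467, 1.856959)
  k2 = (0.095967, -0.733267)
  → (0.171471, 1.860817)
0.330000: (0.171471, 1.860817)
  k1 = (0.096148, -0.733090)
  predictor → (0.183970, 1.765515)
  k2 = (0.113326, -0.675463)
  → (0.185087, 1.769261)
(u(0.46), v(0.46)) ≈ (0.1851, 1.7693)

0.1851, 1.7693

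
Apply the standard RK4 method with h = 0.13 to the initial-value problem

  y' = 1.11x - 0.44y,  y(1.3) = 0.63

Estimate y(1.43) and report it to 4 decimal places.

RK4: k1 = f(x_n, y_n); k2 = f(x_n + h/2, y_n + (h/2)·k1); k3 = f(x_n + h/2, y_n + (h/2)·k2); k4 = f(x_n + h, y_n + h·k3); y_{n+1} = y_n + (h/6)·(k1 + 2k2 + 2k3 + k4).
x=1.300000, y=0.630000:
  k1 = f(1.300000, 0.630000) = 1.165800
  k2 = f(1.365000, 0.705777) = 1.204608
  k3 = f(1.365000, 0.708300) = 1.203498
  k4 = f(1.430000, 0.786455) = 1.241260
  y ← 0.630000 + (0.13/6)·(k1 + 2k2 + 2k3 + k4) = 0.786504
y(1.43) ≈ 0.7865

0.7865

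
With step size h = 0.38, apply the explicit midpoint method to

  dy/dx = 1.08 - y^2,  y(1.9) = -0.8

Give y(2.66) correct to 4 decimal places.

-0.2493

Midpoint: k1 = f(x_n, y_n); k2 = f(x_n + h/2, y_n + (h/2)·k1); y_{n+1} = y_n + h·k2.
x=1.900000, y=-0.800000:
  k1 = f(1.900000, -0.800000) = 0.440000
  k2 = f(2.090000, -0.716400) = 0.566771
  y ← -0.800000 + 0.38·0.566771 = -0.584627
x=2.280000, y=-0.584627:
  k1 = f(2.280000, -0.584627) = 0.738211
  k2 = f(2.470000, -0.444367) = 0.882538
  y ← -0.584627 + 0.38·0.882538 = -0.249263
y(2.66) ≈ -0.2493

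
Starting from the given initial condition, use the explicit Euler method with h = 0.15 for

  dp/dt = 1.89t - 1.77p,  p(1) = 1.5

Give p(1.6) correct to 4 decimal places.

1.4066

Euler: p_{n+1} = p_n + h·f(t_n, p_n).
t=1.000000, p=1.500000: f=-0.765000 → p ← 1.500000 + 0.15·(-0.765000) = 1.385250
t=1.150000, p=1.385250: f=-0.278392 → p ← 1.385250 + 0.15·(-0.278392) = 1.343491
t=1.300000, p=1.343491: f=0.079021 → p ← 1.343491 + 0.15·0.079021 = 1.355344
t=1.450000, p=1.355344: f=0.341541 → p ← 1.355344 + 0.15·0.341541 = 1.406575
p(1.6) ≈ 1.4066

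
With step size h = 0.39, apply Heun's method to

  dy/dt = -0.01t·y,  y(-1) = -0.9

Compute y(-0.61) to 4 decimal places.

-0.9028

Heun: k1 = f(t_n, y_n); k2 = f(t_n + h, y_n + h·k1); y_{n+1} = y_n + (h/2)·(k1 + k2).
t=-1.000000, y=-0.900000:
  k1 = f(-1.000000, -0.900000) = -0.009000
  k2 = f(-0.610000, -0.903510) = -0.005511
  y ← -0.900000 + (0.39/2)·(-0.009000 + (-0.005511)) = -0.902830
y(-0.61) ≈ -0.9028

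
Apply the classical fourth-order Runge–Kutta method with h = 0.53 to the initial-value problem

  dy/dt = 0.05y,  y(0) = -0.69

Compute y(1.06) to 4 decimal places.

-0.7276

RK4: k1 = f(t_n, y_n); k2 = f(t_n + h/2, y_n + (h/2)·k1); k3 = f(t_n + h/2, y_n + (h/2)·k2); k4 = f(t_n + h, y_n + h·k3); y_{n+1} = y_n + (h/6)·(k1 + 2k2 + 2k3 + k4).
t=0.000000, y=-0.690000:
  k1 = f(0.000000, -0.690000) = -0.034500
  k2 = f(0.265000, -0.699143) = -0.034957
  k3 = f(0.265000, -0.699264) = -0.034963
  k4 = f(0.530000, -0.708530) = -0.035427
  y ← -0.690000 + (0.53/6)·(k1 + 2k2 + 2k3 + k4) = -0.708529
t=0.530000, y=-0.708529:
  k1 = f(0.530000, -0.708529) = -0.035426
  k2 = f(0.795000, -0.717917) = -0.035896
  k3 = f(0.795000, -0.718042) = -0.035902
  k4 = f(1.060000, -0.727558) = -0.036378
  y ← -0.708529 + (0.53/6)·(k1 + 2k2 + 2k3 + k4) = -0.727556
y(1.06) ≈ -0.7276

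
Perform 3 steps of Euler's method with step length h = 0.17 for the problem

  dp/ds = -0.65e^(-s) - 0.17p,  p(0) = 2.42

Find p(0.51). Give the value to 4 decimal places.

1.9428

Euler: p_{n+1} = p_n + h·f(s_n, p_n).
s=0.000000, p=2.420000: f=-1.061400 → p ← 2.420000 + 0.17·(-1.061400) = 2.239562
s=0.170000, p=2.239562: f=-0.929108 → p ← 2.239562 + 0.17·(-0.929108) = 2.081614
s=0.340000, p=2.081614: f=-0.816525 → p ← 2.081614 + 0.17·(-0.816525) = 1.942804
p(0.51) ≈ 1.9428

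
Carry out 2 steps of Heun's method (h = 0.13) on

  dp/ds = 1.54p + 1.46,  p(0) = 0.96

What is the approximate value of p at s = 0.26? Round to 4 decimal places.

1.8930

Heun: k1 = f(s_n, p_n); k2 = f(s_n + h, p_n + h·k1); p_{n+1} = p_n + (h/2)·(k1 + k2).
s=0.000000, p=0.960000:
  k1 = f(0.000000, 0.960000) = 2.938400
  k2 = f(0.130000, 1.341992) = 3.526668
  p ← 0.960000 + (0.13/2)·(2.938400 + 3.526668) = 1.380229
s=0.130000, p=1.380229:
  k1 = f(0.130000, 1.380229) = 3.585553
  k2 = f(0.260000, 1.846351) = 4.303381
  p ← 1.380229 + (0.13/2)·(3.585553 + 4.303381) = 1.893010
p(0.26) ≈ 1.8930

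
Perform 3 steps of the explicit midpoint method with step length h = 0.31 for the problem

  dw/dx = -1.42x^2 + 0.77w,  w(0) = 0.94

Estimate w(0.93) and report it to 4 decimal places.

1.4841

Midpoint: k1 = f(x_n, w_n); k2 = f(x_n + h/2, w_n + (h/2)·k1); w_{n+1} = w_n + h·k2.
x=0.000000, w=0.940000:
  k1 = f(0.000000, 0.940000) = 0.723800
  k2 = f(0.155000, 1.052189) = 0.776070
  w ← 0.940000 + 0.31·0.776070 = 1.180582
x=0.310000, w=1.180582:
  k1 = f(0.310000, 1.180582) = 0.772586
  k2 = f(0.465000, 1.300333) = 0.694217
  w ← 1.180582 + 0.31·0.694217 = 1.395789
x=0.620000, w=1.395789:
  k1 = f(0.620000, 1.395789) = 0.528909
  k2 = f(0.775000, 1.477770) = 0.284995
  w ← 1.395789 + 0.31·0.284995 = 1.484137
w(0.93) ≈ 1.4841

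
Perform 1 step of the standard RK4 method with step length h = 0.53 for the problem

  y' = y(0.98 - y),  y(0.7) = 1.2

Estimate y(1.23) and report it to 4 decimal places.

1.1001

RK4: k1 = f(x_n, y_n); k2 = f(x_n + h/2, y_n + (h/2)·k1); k3 = f(x_n + h/2, y_n + (h/2)·k2); k4 = f(x_n + h, y_n + h·k3); y_{n+1} = y_n + (h/6)·(k1 + 2k2 + 2k3 + k4).
x=0.700000, y=1.200000:
  k1 = f(0.700000, 1.200000) = -0.264000
  k2 = f(0.965000, 1.130040) = -0.169551
  k3 = f(0.965000, 1.155069) = -0.202217
  k4 = f(1.230000, 1.092825) = -0.123298
  y ← 1.200000 + (0.53/6)·(k1 + 2k2 + 2k3 + k4) = 1.100110
y(1.23) ≈ 1.1001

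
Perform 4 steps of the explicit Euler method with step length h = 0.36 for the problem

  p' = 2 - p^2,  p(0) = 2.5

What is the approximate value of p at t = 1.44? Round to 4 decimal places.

1.4142

Euler: p_{n+1} = p_n + h·f(t_n, p_n).
t=0.000000, p=2.500000: f=-4.250000 → p ← 2.500000 + 0.36·(-4.250000) = 0.970000
t=0.360000, p=0.970000: f=1.059100 → p ← 0.970000 + 0.36·1.059100 = 1.351276
t=0.720000, p=1.351276: f=0.174053 → p ← 1.351276 + 0.36·0.174053 = 1.413935
t=1.080000, p=1.413935: f=0.000787 → p ← 1.413935 + 0.36·0.000787 = 1.414219
p(1.44) ≈ 1.4142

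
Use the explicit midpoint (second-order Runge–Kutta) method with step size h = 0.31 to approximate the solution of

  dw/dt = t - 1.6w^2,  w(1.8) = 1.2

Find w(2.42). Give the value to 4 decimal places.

1.2137

Midpoint: k1 = f(t_n, w_n); k2 = f(t_n + h/2, w_n + (h/2)·k1); w_{n+1} = w_n + h·k2.
t=1.800000, w=1.200000:
  k1 = f(1.800000, 1.200000) = -0.504000
  k2 = f(1.955000, 1.121880) = -0.058784
  w ← 1.200000 + 0.31·(-0.058784) = 1.181777
t=2.110000, w=1.181777:
  k1 = f(2.110000, 1.181777) = -0.124555
  k2 = f(2.265000, 1.162471) = 0.102858
  w ← 1.181777 + 0.31·0.102858 = 1.213663
w(2.42) ≈ 1.2137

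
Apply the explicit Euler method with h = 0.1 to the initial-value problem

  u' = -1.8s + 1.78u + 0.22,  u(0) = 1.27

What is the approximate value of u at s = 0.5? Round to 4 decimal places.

Euler: u_{n+1} = u_n + h·f(s_n, u_n).
s=0.000000, u=1.270000: f=2.480600 → u ← 1.270000 + 0.1·2.480600 = 1.518060
s=0.100000, u=1.518060: f=2.742147 → u ← 1.518060 + 0.1·2.742147 = 1.792275
s=0.200000, u=1.792275: f=3.050249 → u ← 1.792275 + 0.1·3.050249 = 2.097300
s=0.300000, u=2.097300: f=3.413193 → u ← 2.097300 + 0.1·3.413193 = 2.438619
s=0.400000, u=2.438619: f=3.840742 → u ← 2.438619 + 0.1·3.840742 = 2.822693
u(0.5) ≈ 2.8227

2.8227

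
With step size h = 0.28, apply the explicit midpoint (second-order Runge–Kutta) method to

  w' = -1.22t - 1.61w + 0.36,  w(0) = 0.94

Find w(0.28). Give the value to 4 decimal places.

Midpoint: k1 = f(t_n, w_n); k2 = f(t_n + h/2, w_n + (h/2)·k1); w_{n+1} = w_n + h·k2.
t=0.000000, w=0.940000:
  k1 = f(0.000000, 0.940000) = -1.153400
  k2 = f(0.140000, 0.778524) = -1.064224
  w ← 0.940000 + 0.28·(-1.064224) = 0.642017
w(0.28) ≈ 0.6420

0.6420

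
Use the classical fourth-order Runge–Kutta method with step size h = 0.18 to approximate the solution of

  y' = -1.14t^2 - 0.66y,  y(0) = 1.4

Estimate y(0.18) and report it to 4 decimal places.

RK4: k1 = f(t_n, y_n); k2 = f(t_n + h/2, y_n + (h/2)·k1); k3 = f(t_n + h/2, y_n + (h/2)·k2); k4 = f(t_n + h, y_n + h·k3); y_{n+1} = y_n + (h/6)·(k1 + 2k2 + 2k3 + k4).
t=0.000000, y=1.400000:
  k1 = f(0.000000, 1.400000) = -0.924000
  k2 = f(0.090000, 1.316840) = -0.878348
  k3 = f(0.090000, 1.320949) = -0.881060
  k4 = f(0.180000, 1.241409) = -0.856266
  y ← 1.400000 + (0.18/6)·(k1 + 2k2 + 2k3 + k4) = 1.241028
y(0.18) ≈ 1.2410

1.2410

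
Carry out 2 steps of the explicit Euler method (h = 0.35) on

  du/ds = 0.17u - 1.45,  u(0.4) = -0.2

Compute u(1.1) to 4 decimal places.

Euler: u_{n+1} = u_n + h·f(s_n, u_n).
s=0.400000, u=-0.200000: f=-1.484000 → u ← -0.200000 + 0.35·(-1.484000) = -0.719400
s=0.750000, u=-0.719400: f=-1.572298 → u ← -0.719400 + 0.35·(-1.572298) = -1.269704
u(1.1) ≈ -1.2697

-1.2697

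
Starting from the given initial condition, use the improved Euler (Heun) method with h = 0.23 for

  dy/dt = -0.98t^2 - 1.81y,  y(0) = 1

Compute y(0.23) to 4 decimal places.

Heun: k1 = f(t_n, y_n); k2 = f(t_n + h, y_n + h·k1); y_{n+1} = y_n + (h/2)·(k1 + k2).
t=0.000000, y=1.000000:
  k1 = f(0.000000, 1.000000) = -1.810000
  k2 = f(0.230000, 0.583700) = -1.108339
  y ← 1.000000 + (0.23/2)·(-1.810000 + (-1.108339)) = 0.664391
y(0.23) ≈ 0.6644

0.6644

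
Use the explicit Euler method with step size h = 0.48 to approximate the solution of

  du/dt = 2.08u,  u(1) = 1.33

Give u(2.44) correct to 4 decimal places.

10.6145

Euler: u_{n+1} = u_n + h·f(t_n, u_n).
t=1.000000, u=1.330000: f=2.766400 → u ← 1.330000 + 0.48·2.766400 = 2.657872
t=1.480000, u=2.657872: f=5.528374 → u ← 2.657872 + 0.48·5.528374 = 5.311491
t=1.960000, u=5.311491: f=11.047902 → u ← 5.311491 + 0.48·11.047902 = 10.614484
u(2.44) ≈ 10.6145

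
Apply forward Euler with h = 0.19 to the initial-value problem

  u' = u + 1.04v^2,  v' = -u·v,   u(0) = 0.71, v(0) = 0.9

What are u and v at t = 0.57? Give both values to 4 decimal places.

1.6441, 0.4725

Euler on (u,v): u_{n+1} = u_n + h·u', v_{n+1} = v_n + h·v'.
0.000000: (0.710000, 0.900000); f=(1.552400, -0.639000) → (1.004956, 0.778590)
0.190000: (1.004956, 0.778590); f=(1.635406, -0.782449) → (1.315683, 0.629925)
0.380000: (1.315683, 0.629925); f=(1.728361, -0.828781) → (1.644072, 0.472456)
(u(0.57), v(0.57)) ≈ (1.6441, 0.4725)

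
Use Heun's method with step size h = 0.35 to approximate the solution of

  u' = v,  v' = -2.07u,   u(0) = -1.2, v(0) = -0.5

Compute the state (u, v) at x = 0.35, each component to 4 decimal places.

Heun on (u,v): k1 = f(x_n, state_n); k2 = f(x_n + h, state_n + h·k1); state_{n+1} = state_n + (h/2)·(k1 + k2).
0.000000: (-1.200000, -0.500000)
  k1 = (-0.500000, 2.484000)
  predictor → (-1.375000, 0.369400)
  k2 = (0.369400, 2.846250)
  → (-1.222855, 0.432794)
(u(0.35), v(0.35)) ≈ (-1.2229, 0.4328)

-1.2229, 0.4328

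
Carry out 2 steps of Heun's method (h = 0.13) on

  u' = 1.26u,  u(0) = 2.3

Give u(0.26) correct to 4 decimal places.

Heun: k1 = f(x_n, u_n); k2 = f(x_n + h, u_n + h·k1); u_{n+1} = u_n + (h/2)·(k1 + k2).
x=0.000000, u=2.300000:
  k1 = f(0.000000, 2.300000) = 2.898000
  k2 = f(0.130000, 2.676740) = 3.372692
  u ← 2.300000 + (0.13/2)·(2.898000 + 3.372692) = 2.707595
x=0.130000, u=2.707595:
  k1 = f(0.130000, 2.707595) = 3.411570
  k2 = f(0.260000, 3.151099) = 3.970385
  u ← 2.707595 + (0.13/2)·(3.411570 + 3.970385) = 3.187422
u(0.26) ≈ 3.1874

3.1874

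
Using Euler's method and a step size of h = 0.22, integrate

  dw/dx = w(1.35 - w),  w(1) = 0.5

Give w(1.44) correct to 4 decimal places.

Euler: w_{n+1} = w_n + h·f(x_n, w_n).
x=1.000000, w=0.500000: f=0.425000 → w ← 0.500000 + 0.22·0.425000 = 0.593500
x=1.220000, w=0.593500: f=0.448983 → w ← 0.593500 + 0.22·0.448983 = 0.692276
w(1.44) ≈ 0.6923

0.6923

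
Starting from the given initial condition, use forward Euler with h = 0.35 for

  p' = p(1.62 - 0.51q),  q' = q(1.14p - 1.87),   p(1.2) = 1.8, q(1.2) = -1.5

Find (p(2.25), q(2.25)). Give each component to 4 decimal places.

Euler on (p,q): p_{n+1} = p_n + h·p', q_{n+1} = q_n + h·q'.
1.200000: (1.800000, -1.500000); f=(4.293000, -0.273000) → (3.302550, -1.595550)
1.550000: (3.302550, -1.595550); f=(8.037517, -3.023419) → (6.115681, -2.653747)
1.900000: (6.115681, -2.653747); f=(18.184431, -13.539086) → (12.480232, -7.392427)
(p(2.25), q(2.25)) ≈ (12.4802, -7.3924)

12.4802, -7.3924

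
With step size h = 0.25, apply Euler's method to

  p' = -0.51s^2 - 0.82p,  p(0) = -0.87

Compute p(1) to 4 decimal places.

-0.4496

Euler: p_{n+1} = p_n + h·f(s_n, p_n).
s=0.000000, p=-0.870000: f=0.713400 → p ← -0.870000 + 0.25·0.713400 = -0.691650
s=0.250000, p=-0.691650: f=0.535278 → p ← -0.691650 + 0.25·0.535278 = -0.557831
s=0.500000, p=-0.557831: f=0.329921 → p ← -0.557831 + 0.25·0.329921 = -0.475350
s=0.750000, p=-0.475350: f=0.102912 → p ← -0.475350 + 0.25·0.102912 = -0.449622
p(1) ≈ -0.4496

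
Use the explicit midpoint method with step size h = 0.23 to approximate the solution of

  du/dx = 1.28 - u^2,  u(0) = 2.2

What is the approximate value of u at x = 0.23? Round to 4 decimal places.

1.7570

Midpoint: k1 = f(x_n, u_n); k2 = f(x_n + h/2, u_n + (h/2)·k1); u_{n+1} = u_n + h·k2.
x=0.000000, u=2.200000:
  k1 = f(0.000000, 2.200000) = -3.560000
  k2 = f(0.115000, 1.790600) = -1.926248
  u ← 2.200000 + 0.23·(-1.926248) = 1.756963
u(0.23) ≈ 1.7570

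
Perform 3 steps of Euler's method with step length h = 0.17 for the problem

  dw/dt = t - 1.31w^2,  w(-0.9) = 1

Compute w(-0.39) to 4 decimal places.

Euler: w_{n+1} = w_n + h·f(t_n, w_n).
t=-0.900000, w=1.000000: f=-2.210000 → w ← 1.000000 + 0.17·(-2.210000) = 0.624300
t=-0.730000, w=0.624300: f=-1.240573 → w ← 0.624300 + 0.17·(-1.240573) = 0.413403
t=-0.560000, w=0.413403: f=-0.783881 → w ← 0.413403 + 0.17·(-0.783881) = 0.280143
w(-0.39) ≈ 0.2801

0.2801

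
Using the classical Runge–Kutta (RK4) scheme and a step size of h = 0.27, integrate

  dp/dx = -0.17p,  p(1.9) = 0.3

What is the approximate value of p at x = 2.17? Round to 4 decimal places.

0.2865

RK4: k1 = f(x_n, p_n); k2 = f(x_n + h/2, p_n + (h/2)·k1); k3 = f(x_n + h/2, p_n + (h/2)·k2); k4 = f(x_n + h, p_n + h·k3); p_{n+1} = p_n + (h/6)·(k1 + 2k2 + 2k3 + k4).
x=1.900000, p=0.300000:
  k1 = f(1.900000, 0.300000) = -0.051000
  k2 = f(2.035000, 0.293115) = -0.049830
  k3 = f(2.035000, 0.293273) = -0.049856
  k4 = f(2.170000, 0.286539) = -0.048712
  p ← 0.300000 + (0.27/6)·(k1 + 2k2 + 2k3 + k4) = 0.286541
p(2.17) ≈ 0.2865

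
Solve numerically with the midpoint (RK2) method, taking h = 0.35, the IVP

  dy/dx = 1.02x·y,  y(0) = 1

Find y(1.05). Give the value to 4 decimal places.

Midpoint: k1 = f(x_n, y_n); k2 = f(x_n + h/2, y_n + (h/2)·k1); y_{n+1} = y_n + h·k2.
x=0.000000, y=1.000000:
  k1 = f(0.000000, 1.000000) = 0.000000
  k2 = f(0.175000, 1.000000) = 0.178500
  y ← 1.000000 + 0.35·0.178500 = 1.062475
x=0.350000, y=1.062475:
  k1 = f(0.350000, 1.062475) = 0.379304
  k2 = f(0.525000, 1.128853) = 0.604501
  y ← 1.062475 + 0.35·0.604501 = 1.274050
x=0.700000, y=1.274050:
  k1 = f(0.700000, 1.274050) = 0.909672
  k2 = f(0.875000, 1.433243) = 1.279169
  y ← 1.274050 + 0.35·1.279169 = 1.721760
y(1.05) ≈ 1.7218

1.7218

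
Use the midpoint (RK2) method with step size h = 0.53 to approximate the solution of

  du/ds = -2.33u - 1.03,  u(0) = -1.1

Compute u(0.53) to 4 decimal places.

-0.7892

Midpoint: k1 = f(s_n, u_n); k2 = f(s_n + h/2, u_n + (h/2)·k1); u_{n+1} = u_n + h·k2.
s=0.000000, u=-1.100000:
  k1 = f(0.000000, -1.100000) = 1.533000
  k2 = f(0.265000, -0.693755) = 0.586449
  u ← -1.100000 + 0.53·0.586449 = -0.789182
u(0.53) ≈ -0.7892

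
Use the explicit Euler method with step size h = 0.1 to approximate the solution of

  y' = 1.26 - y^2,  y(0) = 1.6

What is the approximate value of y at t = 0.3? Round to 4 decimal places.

Euler: y_{n+1} = y_n + h·f(t_n, y_n).
t=0.000000, y=1.600000: f=-1.300000 → y ← 1.600000 + 0.1·(-1.300000) = 1.470000
t=0.100000, y=1.470000: f=-0.900900 → y ← 1.470000 + 0.1·(-0.900900) = 1.379910
t=0.200000, y=1.379910: f=-0.644152 → y ← 1.379910 + 0.1·(-0.644152) = 1.315495
y(0.3) ≈ 1.3155

1.3155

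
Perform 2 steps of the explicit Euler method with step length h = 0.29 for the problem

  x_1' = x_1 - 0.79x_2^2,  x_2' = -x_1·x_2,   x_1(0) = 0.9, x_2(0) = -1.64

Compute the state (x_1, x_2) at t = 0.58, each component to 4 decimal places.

0.3663, -1.0205

Euler on (x_1,x_2): x_1_{n+1} = x_1_n + h·x_1', x_2_{n+1} = x_2_n + h·x_2'.
0.000000: (0.900000, -1.640000); f=(-1.224784, 1.476000) → (0.544813, -1.211960)
0.290000: (0.544813, -1.211960); f=(-0.615577, 0.660291) → (0.366295, -1.020476)
(x_1(0.58), x_2(0.58)) ≈ (0.3663, -1.0205)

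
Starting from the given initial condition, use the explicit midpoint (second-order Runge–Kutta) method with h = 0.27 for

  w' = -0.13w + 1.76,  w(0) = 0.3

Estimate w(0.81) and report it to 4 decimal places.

Midpoint: k1 = f(t_n, w_n); k2 = f(t_n + h/2, w_n + (h/2)·k1); w_{n+1} = w_n + h·k2.
t=0.000000, w=0.300000:
  k1 = f(0.000000, 0.300000) = 1.721000
  k2 = f(0.135000, 0.532335) = 1.690796
  w ← 0.300000 + 0.27·1.690796 = 0.756515
t=0.270000, w=0.756515:
  k1 = f(0.270000, 0.756515) = 1.661653
  k2 = f(0.405000, 0.980838) = 1.632491
  w ← 0.756515 + 0.27·1.632491 = 1.197288
t=0.540000, w=1.197288:
  k1 = f(0.540000, 1.197288) = 1.604353
  k2 = f(0.675000, 1.413875) = 1.576196
  w ← 1.197288 + 0.27·1.576196 = 1.622861
w(0.81) ≈ 1.6229

1.6229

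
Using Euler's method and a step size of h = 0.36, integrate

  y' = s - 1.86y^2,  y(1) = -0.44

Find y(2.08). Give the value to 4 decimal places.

0.8277

Euler: y_{n+1} = y_n + h·f(s_n, y_n).
s=1.000000, y=-0.440000: f=0.639904 → y ← -0.440000 + 0.36·0.639904 = -0.209635
s=1.360000, y=-0.209635: f=1.278259 → y ← -0.209635 + 0.36·1.278259 = 0.250539
s=1.720000, y=0.250539: f=1.603248 → y ← 0.250539 + 0.36·1.603248 = 0.827708
y(2.08) ≈ 0.8277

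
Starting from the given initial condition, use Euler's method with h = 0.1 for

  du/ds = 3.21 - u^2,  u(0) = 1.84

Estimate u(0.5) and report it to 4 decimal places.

1.7968

Euler: u_{n+1} = u_n + h·f(s_n, u_n).
s=0.000000, u=1.840000: f=-0.175600 → u ← 1.840000 + 0.1·(-0.175600) = 1.822440
s=0.100000, u=1.822440: f=-0.111288 → u ← 1.822440 + 0.1·(-0.111288) = 1.811311
s=0.200000, u=1.811311: f=-0.070848 → u ← 1.811311 + 0.1·(-0.070848) = 1.804226
s=0.300000, u=1.804226: f=-0.045233 → u ← 1.804226 + 0.1·(-0.045233) = 1.799703
s=0.400000, u=1.799703: f=-0.028931 → u ← 1.799703 + 0.1·(-0.028931) = 1.796810
u(0.5) ≈ 1.7968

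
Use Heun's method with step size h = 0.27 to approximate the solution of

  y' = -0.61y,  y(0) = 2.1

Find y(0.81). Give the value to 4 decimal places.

Heun: k1 = f(t_n, y_n); k2 = f(t_n + h, y_n + h·k1); y_{n+1} = y_n + (h/2)·(k1 + k2).
t=0.000000, y=2.100000:
  k1 = f(0.000000, 2.100000) = -1.281000
  k2 = f(0.270000, 1.754130) = -1.070019
  y ← 2.100000 + (0.27/2)·(-1.281000 + (-1.070019)) = 1.782612
t=0.270000, y=1.782612:
  k1 = f(0.270000, 1.782612) = -1.087394
  k2 = f(0.540000, 1.489016) = -0.908300
  y ← 1.782612 + (0.27/2)·(-1.087394 + (-0.908300)) = 1.513194
t=0.540000, y=1.513194:
  k1 = f(0.540000, 1.513194) = -0.923048
  k2 = f(0.810000, 1.263971) = -0.771022
  y ← 1.513194 + (0.27/2)·(-0.923048 + (-0.771022)) = 1.284494
y(0.81) ≈ 1.2845

1.2845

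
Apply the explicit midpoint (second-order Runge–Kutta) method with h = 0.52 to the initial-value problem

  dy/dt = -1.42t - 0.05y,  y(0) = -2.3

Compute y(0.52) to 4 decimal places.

-2.4330

Midpoint: k1 = f(t_n, y_n); k2 = f(t_n + h/2, y_n + (h/2)·k1); y_{n+1} = y_n + h·k2.
t=0.000000, y=-2.300000:
  k1 = f(0.000000, -2.300000) = 0.115000
  k2 = f(0.260000, -2.270100) = -0.255695
  y ← -2.300000 + 0.52·(-0.255695) = -2.432961
y(0.52) ≈ -2.4330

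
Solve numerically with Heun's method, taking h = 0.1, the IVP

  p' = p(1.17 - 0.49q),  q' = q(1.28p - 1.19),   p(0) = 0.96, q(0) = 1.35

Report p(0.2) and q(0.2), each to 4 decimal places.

1.0617, 1.3780

Heun on (p,q): k1 = f(x_n, state_n); k2 = f(x_n + h, state_n + h·k1); state_{n+1} = state_n + (h/2)·(k1 + k2).
0.000000: (0.960000, 1.350000)
  k1 = (0.488160, 0.052380)
  predictor → (1.008816, 1.355238)
  k2 = (0.510394, 0.137265)
  → (1.009928, 1.359482)
0.100000: (1.009928, 1.359482)
  k1 = (0.508856, 0.139629)
  predictor → (1.060813, 1.373445)
  k2 = (0.527237, 0.230520)
  → (1.061732, 1.377990)
(p(0.2), q(0.2)) ≈ (1.0617, 1.3780)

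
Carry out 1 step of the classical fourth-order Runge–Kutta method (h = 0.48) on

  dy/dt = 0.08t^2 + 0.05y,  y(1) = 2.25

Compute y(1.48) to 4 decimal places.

2.3651

RK4: k1 = f(t_n, y_n); k2 = f(t_n + h/2, y_n + (h/2)·k1); k3 = f(t_n + h/2, y_n + (h/2)·k2); k4 = f(t_n + h, y_n + h·k3); y_{n+1} = y_n + (h/6)·(k1 + 2k2 + 2k3 + k4).
t=1.000000, y=2.250000:
  k1 = f(1.000000, 2.250000) = 0.192500
  k2 = f(1.240000, 2.296200) = 0.237818
  k3 = f(1.240000, 2.307076) = 0.238362
  k4 = f(1.480000, 2.364414) = 0.293453
  y ← 2.250000 + (0.48/6)·(k1 + 2k2 + 2k3 + k4) = 2.365065
y(1.48) ≈ 2.3651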